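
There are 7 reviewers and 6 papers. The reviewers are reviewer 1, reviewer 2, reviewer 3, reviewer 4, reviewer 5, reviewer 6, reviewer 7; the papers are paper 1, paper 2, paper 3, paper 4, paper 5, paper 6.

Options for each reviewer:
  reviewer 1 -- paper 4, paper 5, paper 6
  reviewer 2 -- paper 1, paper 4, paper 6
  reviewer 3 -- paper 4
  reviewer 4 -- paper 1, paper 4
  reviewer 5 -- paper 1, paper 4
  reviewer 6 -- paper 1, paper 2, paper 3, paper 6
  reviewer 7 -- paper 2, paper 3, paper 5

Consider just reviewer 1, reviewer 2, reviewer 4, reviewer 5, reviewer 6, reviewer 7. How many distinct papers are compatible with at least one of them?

6

The union of neighbours of {reviewer 1, reviewer 2, reviewer 4, reviewer 5, reviewer 6, reviewer 7} is {paper 1, paper 2, paper 3, paper 4, paper 5, paper 6}, which has 6 elements.
Since |N(S)| = 6 ≥ |S| = 6, Hall's condition holds for this subset.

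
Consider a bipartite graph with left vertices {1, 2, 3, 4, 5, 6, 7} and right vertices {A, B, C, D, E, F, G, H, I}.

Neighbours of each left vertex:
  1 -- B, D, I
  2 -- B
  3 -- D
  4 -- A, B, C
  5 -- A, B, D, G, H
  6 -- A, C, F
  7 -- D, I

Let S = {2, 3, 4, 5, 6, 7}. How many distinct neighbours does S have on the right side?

8

The union of neighbours of {2, 3, 4, 5, 6, 7} is {A, B, C, D, F, G, H, I}, which has 8 elements.
Since |N(S)| = 8 ≥ |S| = 6, Hall's condition holds for this subset.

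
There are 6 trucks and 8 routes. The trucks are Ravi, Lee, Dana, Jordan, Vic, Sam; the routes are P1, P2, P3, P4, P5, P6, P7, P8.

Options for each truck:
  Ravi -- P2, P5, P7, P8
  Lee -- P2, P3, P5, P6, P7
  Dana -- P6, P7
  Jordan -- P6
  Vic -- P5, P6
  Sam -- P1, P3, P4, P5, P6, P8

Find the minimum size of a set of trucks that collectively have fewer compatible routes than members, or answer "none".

A matching saturating every truck exists, for instance Ravi→P8, Lee→P3, Dana→P7, Jordan→P6, Vic→P5, Sam→P1.
By Hall's marriage theorem, this means |N(S)| ≥ |S| for every subset S, so no violating subset exists.

none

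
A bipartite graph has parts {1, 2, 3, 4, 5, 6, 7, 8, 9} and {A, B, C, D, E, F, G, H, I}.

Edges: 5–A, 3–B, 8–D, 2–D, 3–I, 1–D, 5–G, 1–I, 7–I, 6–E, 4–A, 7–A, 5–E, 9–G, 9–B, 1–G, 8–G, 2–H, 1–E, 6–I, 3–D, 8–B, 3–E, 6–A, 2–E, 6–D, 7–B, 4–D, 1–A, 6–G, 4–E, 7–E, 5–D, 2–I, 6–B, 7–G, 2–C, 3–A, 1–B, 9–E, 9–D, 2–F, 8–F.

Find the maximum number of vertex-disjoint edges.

One maximum matching: 1→B, 2→H, 3→I, 4→D, 5→E, 6→A, 7→G, 8→F.
The set {1, 3, 4, 5, 6, 7, 9} has only 6 neighbours ({A, B, D, E, G, I}), so by Hall's theorem at most 8 of the 9 left vertices can be matched.

8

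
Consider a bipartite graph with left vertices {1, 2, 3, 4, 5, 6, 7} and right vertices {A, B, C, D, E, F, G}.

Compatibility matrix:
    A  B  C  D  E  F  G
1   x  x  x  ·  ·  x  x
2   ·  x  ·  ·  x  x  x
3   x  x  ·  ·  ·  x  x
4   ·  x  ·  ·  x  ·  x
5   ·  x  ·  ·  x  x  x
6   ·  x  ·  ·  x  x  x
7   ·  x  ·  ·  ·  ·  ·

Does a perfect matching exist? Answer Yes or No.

The set {2, 4, 5, 6, 7} has only 4 neighbours ({B, E, F, G}), so by Hall's theorem at most 6 of the 7 left vertices can be matched.
Hence no matching covers every left vertex.

No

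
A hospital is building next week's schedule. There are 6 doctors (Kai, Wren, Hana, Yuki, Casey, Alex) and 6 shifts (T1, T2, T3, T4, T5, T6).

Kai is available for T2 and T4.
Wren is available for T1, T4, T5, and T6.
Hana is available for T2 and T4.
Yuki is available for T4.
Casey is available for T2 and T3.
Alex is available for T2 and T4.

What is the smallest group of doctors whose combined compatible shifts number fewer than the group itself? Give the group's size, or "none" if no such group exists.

Take S = {Kai, Hana, Yuki}. Its neighbourhood is {T2, T4}, so |N(S)| = 2 < |S| = 3.
Every subset of size less than 3 has at least as many neighbours as members, so 3 is the minimum.

3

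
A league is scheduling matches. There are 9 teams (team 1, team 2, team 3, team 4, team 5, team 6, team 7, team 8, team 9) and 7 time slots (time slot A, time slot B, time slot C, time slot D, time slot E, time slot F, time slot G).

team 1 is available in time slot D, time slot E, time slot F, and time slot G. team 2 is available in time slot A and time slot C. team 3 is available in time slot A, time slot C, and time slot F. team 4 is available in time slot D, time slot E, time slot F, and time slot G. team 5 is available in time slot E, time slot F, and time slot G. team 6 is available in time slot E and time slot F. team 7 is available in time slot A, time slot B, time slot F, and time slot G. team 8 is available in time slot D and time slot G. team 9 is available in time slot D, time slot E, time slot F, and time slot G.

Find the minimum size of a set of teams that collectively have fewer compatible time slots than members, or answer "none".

5

Take S = {team 1, team 4, team 5, team 6, team 8}. Its neighbourhood is {time slot D, time slot E, time slot F, time slot G}, so |N(S)| = 4 < |S| = 5.
Every subset of size less than 5 has at least as many neighbours as members, so 5 is the minimum.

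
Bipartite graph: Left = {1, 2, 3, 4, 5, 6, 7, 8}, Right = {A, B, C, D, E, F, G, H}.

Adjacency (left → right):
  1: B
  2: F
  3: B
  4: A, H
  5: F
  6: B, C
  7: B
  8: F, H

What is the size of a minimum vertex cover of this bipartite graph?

5

A maximum matching has 5 edges (e.g. 1–B, 2–F, 4–A, 6–C, 8–H).
By König's theorem the minimum vertex cover has the same size. One such cover is {4, 6, 8, B, F}.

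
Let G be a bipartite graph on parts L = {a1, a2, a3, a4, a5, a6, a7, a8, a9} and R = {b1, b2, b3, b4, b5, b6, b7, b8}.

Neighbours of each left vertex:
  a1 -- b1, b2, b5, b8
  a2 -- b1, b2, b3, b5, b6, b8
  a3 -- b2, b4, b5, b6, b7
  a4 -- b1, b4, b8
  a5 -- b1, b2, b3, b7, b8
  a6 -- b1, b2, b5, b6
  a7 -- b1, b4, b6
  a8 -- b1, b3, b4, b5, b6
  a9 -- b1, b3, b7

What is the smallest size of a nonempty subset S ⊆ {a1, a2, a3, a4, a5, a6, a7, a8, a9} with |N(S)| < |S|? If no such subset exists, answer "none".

Take S = {a1, a2, a3, a4, a5, a6, a7, a8, a9}. Its neighbourhood is {b1, b2, b3, b4, b5, b6, b7, b8}, so |N(S)| = 8 < |S| = 9.
Every subset of size less than 9 has at least as many neighbours as members, so 9 is the minimum.

9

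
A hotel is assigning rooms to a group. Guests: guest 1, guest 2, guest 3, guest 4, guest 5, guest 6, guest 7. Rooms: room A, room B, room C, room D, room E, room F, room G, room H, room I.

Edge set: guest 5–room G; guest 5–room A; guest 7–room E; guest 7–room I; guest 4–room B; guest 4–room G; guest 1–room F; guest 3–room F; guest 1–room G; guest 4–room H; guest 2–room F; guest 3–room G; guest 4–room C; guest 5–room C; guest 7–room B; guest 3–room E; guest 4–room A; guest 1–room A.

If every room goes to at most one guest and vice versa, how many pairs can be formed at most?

6

For example, pair guest 1→room A, guest 2→room F, guest 3→room E, guest 4→room C, guest 5→room G, guest 7→room I.
The set {guest 6} has only 0 neighbours (∅), so by Hall's theorem at most 6 of the 7 guests can be matched.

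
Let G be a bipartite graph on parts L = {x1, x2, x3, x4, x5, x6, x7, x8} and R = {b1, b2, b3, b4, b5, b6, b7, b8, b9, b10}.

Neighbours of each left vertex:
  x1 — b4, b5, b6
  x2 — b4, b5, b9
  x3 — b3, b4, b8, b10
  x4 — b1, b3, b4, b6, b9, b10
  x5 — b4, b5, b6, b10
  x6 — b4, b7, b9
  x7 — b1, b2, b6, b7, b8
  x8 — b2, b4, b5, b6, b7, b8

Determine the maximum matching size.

8

A valid assignment of size 8: x1→b5, x2→b4, x3→b3, x4→b6, x5→b10, x6→b9, x7→b1, x8→b7.
All 8 left vertices are matched, so no larger matching exists.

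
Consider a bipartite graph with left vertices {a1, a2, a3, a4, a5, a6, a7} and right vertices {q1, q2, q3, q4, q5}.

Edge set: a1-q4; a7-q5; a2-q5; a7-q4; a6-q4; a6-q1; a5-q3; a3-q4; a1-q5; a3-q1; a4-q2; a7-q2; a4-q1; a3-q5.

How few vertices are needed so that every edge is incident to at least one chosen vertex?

A maximum matching has 5 edges (e.g. a1–q4, a2–q5, a3–q1, a4–q2, a5–q3).
By König's theorem the minimum vertex cover has the same size. One such cover is {a5, q1, q2, q4, q5}.

5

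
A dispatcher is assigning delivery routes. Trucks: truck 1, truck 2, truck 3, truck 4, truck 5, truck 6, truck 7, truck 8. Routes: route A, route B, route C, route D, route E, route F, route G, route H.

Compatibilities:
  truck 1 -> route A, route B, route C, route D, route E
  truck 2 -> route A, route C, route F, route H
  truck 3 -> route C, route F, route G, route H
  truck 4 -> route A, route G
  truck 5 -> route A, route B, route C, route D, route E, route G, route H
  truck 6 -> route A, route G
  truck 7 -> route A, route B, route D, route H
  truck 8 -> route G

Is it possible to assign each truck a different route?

The set {truck 4, truck 6, truck 8} has only 2 neighbours ({route A, route G}), so by Hall's theorem at most 7 of the 8 trucks can be matched.
Hence no matching covers every truck.

No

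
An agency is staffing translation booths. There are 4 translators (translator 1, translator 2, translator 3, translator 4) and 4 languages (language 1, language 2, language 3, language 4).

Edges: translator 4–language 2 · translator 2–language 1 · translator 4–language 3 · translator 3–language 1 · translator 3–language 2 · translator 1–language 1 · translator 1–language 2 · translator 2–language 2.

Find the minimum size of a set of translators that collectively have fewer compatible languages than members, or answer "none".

3

Take S = {translator 1, translator 2, translator 3}. Its neighbourhood is {language 1, language 2}, so |N(S)| = 2 < |S| = 3.
Every subset of size less than 3 has at least as many neighbours as members, so 3 is the minimum.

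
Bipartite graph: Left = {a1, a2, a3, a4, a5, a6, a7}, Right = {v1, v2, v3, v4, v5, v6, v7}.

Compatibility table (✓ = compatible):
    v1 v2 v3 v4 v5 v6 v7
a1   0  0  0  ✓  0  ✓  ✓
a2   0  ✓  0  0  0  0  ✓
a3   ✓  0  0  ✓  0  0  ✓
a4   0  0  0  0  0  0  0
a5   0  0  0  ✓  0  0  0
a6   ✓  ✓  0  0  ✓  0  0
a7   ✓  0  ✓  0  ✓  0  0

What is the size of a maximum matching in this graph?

For example, pair a1→v6, a2→v2, a3→v7, a5→v4, a6→v5, a7→v1.
The set {a4} has only 0 neighbours (∅), so by Hall's theorem at most 6 of the 7 left vertices can be matched.

6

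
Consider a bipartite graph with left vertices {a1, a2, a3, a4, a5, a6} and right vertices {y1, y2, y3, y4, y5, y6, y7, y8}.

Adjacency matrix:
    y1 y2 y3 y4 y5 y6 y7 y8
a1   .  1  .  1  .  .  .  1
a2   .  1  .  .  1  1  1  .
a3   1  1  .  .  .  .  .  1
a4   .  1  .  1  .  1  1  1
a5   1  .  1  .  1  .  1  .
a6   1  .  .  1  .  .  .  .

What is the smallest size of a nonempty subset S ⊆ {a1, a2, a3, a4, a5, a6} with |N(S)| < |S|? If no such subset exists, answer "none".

A matching saturating every left vertex exists, for instance a1→y8, a2→y7, a3→y2, a4→y6, a5→y3, a6→y1.
By Hall's marriage theorem, this means |N(S)| ≥ |S| for every subset S, so no violating subset exists.

none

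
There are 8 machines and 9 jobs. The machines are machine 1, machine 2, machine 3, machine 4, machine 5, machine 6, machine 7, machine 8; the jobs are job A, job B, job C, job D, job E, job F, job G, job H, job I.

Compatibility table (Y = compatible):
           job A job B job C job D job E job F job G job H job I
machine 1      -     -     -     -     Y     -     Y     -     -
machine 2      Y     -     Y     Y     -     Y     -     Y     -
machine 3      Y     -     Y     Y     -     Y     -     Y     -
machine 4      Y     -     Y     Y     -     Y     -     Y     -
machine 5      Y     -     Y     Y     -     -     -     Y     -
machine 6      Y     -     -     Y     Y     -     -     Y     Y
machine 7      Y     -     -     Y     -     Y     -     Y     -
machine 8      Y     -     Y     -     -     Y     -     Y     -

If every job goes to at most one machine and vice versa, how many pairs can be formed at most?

For example, pair machine 1-job G, machine 2-job C, machine 3-job D, machine 4-job F, machine 5-job H, machine 6-job I, machine 7-job A.
The set {machine 2, machine 3, machine 4, machine 5, machine 7, machine 8} has only 5 neighbours ({job A, job C, job D, job F, job H}), so by Hall's theorem at most 7 of the 8 machines can be matched.

7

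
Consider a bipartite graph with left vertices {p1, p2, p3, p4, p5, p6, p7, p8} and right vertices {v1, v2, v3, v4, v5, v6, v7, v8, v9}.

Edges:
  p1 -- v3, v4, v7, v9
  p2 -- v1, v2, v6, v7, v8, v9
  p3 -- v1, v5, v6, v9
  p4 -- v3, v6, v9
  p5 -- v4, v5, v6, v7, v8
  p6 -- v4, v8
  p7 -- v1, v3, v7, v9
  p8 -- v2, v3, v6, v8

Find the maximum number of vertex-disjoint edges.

For example, pair p1-v7, p2-v6, p3-v9, p4-v3, p5-v5, p6-v4, p7-v1, p8-v2.
This saturates every left vertex, so 8 is the maximum.

8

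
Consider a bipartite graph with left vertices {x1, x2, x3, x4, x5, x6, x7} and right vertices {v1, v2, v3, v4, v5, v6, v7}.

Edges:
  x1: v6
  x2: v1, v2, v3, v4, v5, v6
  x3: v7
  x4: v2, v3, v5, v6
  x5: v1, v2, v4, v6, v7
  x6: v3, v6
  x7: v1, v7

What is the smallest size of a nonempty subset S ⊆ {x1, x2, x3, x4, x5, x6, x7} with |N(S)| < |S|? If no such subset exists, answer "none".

none

A matching saturating every left vertex exists, for instance x1→v6, x2→v4, x3→v7, x4→v5, x5→v2, x6→v3, x7→v1.
By Hall's marriage theorem, this means |N(S)| ≥ |S| for every subset S, so no violating subset exists.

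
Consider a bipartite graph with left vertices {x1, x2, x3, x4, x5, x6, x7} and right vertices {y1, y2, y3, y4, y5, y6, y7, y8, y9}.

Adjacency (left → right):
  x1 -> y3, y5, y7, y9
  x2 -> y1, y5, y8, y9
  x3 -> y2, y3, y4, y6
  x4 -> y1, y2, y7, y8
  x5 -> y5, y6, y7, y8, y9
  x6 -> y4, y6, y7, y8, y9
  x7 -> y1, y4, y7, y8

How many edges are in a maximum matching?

One maximum matching: x1→y3, x2→y5, x3→y2, x4→y1, x5→y9, x6→y6, x7→y7.
This saturates every left vertex, so 7 is the maximum.

7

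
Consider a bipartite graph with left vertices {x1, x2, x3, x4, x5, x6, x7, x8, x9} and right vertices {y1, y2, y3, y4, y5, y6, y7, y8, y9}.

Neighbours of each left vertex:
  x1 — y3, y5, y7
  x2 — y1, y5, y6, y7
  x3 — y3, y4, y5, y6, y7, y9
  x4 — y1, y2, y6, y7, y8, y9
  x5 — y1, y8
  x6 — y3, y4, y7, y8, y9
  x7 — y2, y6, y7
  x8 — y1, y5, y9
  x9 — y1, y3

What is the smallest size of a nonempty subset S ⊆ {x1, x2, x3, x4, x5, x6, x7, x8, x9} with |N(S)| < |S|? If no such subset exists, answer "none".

A matching saturating every left vertex exists, for instance x1→y5, x2→y1, x3→y4, x4→y6, x5→y8, x6→y7, x7→y2, x8→y9, x9→y3.
By Hall's marriage theorem, this means |N(S)| ≥ |S| for every subset S, so no violating subset exists.

none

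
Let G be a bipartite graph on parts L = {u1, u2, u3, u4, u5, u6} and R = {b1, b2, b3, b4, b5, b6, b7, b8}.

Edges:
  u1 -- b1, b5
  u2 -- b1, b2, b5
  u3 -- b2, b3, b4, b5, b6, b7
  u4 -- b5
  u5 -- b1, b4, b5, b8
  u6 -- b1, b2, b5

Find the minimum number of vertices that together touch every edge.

{u3, u5, b1, b2, b5} is a vertex cover of size 5: every edge has an endpoint in this set.
No smaller cover exists because u1–b1, u2–b2, u3–b7, u4–b5, u5–b8 is a matching of size 5, and a cover must include an endpoint of each of these disjoint edges (König's theorem).

5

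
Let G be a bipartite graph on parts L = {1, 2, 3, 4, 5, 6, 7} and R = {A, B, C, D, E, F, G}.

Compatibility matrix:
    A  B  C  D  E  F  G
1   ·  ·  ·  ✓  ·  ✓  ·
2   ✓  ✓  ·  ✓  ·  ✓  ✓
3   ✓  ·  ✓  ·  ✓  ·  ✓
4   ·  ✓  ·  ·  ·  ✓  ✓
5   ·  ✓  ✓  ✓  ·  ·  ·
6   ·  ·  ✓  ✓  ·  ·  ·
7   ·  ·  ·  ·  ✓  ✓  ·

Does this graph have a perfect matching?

A valid assignment of size 7: 1→F, 2→A, 3→C, 4→G, 5→B, 6→D, 7→E.
Every left vertex is matched, so this is a perfect matching.

Yes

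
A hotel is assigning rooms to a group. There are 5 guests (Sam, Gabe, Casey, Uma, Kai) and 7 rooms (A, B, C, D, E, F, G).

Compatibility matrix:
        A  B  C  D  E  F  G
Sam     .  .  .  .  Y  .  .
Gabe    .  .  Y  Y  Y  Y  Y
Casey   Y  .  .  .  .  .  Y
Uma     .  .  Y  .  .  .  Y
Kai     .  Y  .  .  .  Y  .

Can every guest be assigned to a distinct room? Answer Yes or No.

For example, pair Sam-E, Gabe-F, Casey-G, Uma-C, Kai-B.
All 5 guests are covered.

Yes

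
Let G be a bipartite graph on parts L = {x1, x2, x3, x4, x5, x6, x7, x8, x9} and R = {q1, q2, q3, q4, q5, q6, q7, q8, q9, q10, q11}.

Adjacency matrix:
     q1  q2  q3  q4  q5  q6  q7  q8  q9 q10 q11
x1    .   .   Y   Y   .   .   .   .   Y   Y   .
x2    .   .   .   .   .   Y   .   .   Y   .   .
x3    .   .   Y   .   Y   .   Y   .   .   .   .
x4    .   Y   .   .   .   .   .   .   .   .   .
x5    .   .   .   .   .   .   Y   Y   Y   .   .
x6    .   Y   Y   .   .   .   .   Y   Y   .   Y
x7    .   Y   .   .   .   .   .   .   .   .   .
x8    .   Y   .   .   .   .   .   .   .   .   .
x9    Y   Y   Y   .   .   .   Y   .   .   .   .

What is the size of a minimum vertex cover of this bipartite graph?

7

{x1, x2, x3, x5, x6, x9, q2} is a vertex cover of size 7: every edge has an endpoint in this set.
No smaller cover exists because x1–q4, x2–q6, x3–q5, x4–q2, x5–q8, x6–q9, x9–q7 is a matching of size 7, and a cover must include an endpoint of each of these disjoint edges (König's theorem).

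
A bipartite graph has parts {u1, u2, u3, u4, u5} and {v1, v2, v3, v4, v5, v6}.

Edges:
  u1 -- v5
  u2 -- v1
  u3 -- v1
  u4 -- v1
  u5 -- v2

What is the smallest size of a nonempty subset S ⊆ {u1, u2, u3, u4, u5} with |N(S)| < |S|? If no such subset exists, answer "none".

Take S = {u2, u3}. Its neighbourhood is {v1}, so |N(S)| = 1 < |S| = 2.
No single vertex violates Hall's condition since each has at least one neighbour, so 2 is the minimum.

2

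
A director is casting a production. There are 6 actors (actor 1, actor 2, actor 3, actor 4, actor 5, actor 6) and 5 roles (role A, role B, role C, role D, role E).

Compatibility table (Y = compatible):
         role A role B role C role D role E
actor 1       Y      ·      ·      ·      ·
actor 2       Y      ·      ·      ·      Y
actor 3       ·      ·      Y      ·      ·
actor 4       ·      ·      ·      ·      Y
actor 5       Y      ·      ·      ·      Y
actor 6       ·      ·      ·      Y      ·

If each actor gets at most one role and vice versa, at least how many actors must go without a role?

2

One maximum matching: actor 1→role A, actor 2→role E, actor 3→role C, actor 6→role D.
The set {actor 1, actor 2, actor 4, actor 5} has only 2 neighbours ({role A, role E}), so by Hall's theorem at most 4 of the 6 actors can be matched.
That matches 4 of the 6, leaving 2 unmatched; no matching can do better.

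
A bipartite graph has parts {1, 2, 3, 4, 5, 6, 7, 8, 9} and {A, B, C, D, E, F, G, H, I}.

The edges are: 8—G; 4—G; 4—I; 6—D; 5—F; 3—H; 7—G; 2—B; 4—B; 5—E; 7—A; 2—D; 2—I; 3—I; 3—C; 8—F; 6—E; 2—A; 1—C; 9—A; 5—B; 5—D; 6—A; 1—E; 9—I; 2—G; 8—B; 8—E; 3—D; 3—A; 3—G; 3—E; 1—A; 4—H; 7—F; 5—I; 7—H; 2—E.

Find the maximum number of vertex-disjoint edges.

For example, pair 1-C, 2-G, 3-A, 4-H, 5-E, 6-D, 7-F, 8-B, 9-I.
All 9 left vertices are matched, so no larger matching exists.

9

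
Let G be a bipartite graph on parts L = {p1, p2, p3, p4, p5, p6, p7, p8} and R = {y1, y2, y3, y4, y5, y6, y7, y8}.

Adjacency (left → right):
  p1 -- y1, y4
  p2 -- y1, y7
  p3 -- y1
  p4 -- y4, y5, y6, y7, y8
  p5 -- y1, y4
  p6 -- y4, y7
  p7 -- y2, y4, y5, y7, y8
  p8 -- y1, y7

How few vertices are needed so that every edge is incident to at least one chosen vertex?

5

The 5 edges p1–y4, p2–y7, p3–y1, p4–y6, p7–y8 form a matching, so any vertex cover needs at least 5 vertices (one per matched edge).
Conversely {p4, p7, y1, y4, y7} meets every edge and has exactly 5 vertices, so 5 is optimal.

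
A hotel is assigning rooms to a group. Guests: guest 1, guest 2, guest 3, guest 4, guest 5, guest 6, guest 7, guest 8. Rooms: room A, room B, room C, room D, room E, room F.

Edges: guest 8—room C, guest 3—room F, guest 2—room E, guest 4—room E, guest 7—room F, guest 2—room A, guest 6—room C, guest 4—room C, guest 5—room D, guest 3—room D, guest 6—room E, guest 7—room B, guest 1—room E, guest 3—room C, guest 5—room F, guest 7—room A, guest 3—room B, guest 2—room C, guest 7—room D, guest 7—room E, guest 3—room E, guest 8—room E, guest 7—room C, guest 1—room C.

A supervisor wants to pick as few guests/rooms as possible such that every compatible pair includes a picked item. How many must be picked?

{guest 2, guest 3, guest 5, guest 7, room C, room E} is a vertex cover of size 6: every edge has an endpoint in this set.
No smaller cover exists because guest 1–room C, guest 2–room A, guest 3–room B, guest 4–room E, guest 5–room F, guest 7–room D is a matching of size 6, and a cover must include an endpoint of each of these disjoint edges (König's theorem).

6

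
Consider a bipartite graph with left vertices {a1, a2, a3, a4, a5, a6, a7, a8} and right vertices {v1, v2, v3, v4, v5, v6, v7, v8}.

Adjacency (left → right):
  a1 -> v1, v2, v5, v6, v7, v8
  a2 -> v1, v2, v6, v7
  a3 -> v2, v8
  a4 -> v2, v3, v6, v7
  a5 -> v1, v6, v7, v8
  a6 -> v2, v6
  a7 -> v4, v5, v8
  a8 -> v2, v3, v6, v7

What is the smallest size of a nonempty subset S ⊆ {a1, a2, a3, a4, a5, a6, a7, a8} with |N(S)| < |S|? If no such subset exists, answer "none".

A matching saturating every left vertex exists, for instance a1→v5, a2→v1, a3→v8, a4→v3, a5→v7, a6→v6, a7→v4, a8→v2.
By Hall's marriage theorem, this means |N(S)| ≥ |S| for every subset S, so no violating subset exists.

none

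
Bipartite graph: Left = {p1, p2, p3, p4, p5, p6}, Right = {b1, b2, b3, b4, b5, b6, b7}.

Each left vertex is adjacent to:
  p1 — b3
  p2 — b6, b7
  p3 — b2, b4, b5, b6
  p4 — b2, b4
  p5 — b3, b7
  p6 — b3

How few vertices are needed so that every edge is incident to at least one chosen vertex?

A maximum matching has 5 edges (e.g. p1–b3, p2–b6, p3–b5, p4–b4, p5–b7).
By König's theorem the minimum vertex cover has the same size. One such cover is {p2, p3, p4, p5, b3}.

5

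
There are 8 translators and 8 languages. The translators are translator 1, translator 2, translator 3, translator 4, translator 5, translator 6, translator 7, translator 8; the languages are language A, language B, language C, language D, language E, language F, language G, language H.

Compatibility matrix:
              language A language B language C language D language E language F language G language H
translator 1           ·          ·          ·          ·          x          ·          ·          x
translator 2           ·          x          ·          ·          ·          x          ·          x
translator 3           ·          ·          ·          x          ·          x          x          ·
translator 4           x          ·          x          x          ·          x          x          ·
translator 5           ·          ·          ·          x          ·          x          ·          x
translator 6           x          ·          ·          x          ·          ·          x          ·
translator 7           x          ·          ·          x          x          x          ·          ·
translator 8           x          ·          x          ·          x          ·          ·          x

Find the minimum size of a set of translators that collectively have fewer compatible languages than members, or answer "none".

A matching saturating every translator exists, for instance translator 1→language H, translator 2→language B, translator 3→language F, translator 4→language C, translator 5→language D, translator 6→language G, translator 7→language E, translator 8→language A.
By Hall's marriage theorem, this means |N(S)| ≥ |S| for every subset S, so no violating subset exists.

none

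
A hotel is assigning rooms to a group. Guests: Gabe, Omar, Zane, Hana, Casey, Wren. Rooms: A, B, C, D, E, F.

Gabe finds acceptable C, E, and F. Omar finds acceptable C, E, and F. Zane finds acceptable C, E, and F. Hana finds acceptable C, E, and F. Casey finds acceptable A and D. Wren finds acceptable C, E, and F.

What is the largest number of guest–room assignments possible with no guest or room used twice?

4

A valid assignment of size 4: Gabe→F, Omar→C, Zane→E, Casey→D.
The set {Gabe, Omar, Zane, Hana, Wren} has only 3 neighbours ({C, E, F}), so by Hall's theorem at most 4 of the 6 guests can be matched.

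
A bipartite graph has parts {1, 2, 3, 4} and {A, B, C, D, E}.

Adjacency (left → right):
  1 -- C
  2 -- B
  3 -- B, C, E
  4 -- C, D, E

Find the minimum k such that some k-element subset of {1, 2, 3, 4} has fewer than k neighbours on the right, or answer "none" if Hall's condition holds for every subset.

A matching saturating every left vertex exists, for instance 1→C, 2→B, 3→E, 4→D.
By Hall's marriage theorem, this means |N(S)| ≥ |S| for every subset S, so no violating subset exists.

none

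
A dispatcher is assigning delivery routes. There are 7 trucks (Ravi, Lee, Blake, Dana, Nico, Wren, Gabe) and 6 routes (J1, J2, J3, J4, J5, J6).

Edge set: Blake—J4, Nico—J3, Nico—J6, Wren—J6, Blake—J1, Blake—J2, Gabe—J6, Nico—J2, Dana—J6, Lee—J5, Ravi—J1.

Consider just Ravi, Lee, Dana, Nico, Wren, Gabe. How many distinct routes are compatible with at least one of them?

The union of neighbours of {Ravi, Lee, Dana, Nico, Wren, Gabe} is {J1, J2, J3, J5, J6}, which has 5 elements.
Since |N(S)| = 5 < |S| = 6, Hall's condition fails for this subset.

5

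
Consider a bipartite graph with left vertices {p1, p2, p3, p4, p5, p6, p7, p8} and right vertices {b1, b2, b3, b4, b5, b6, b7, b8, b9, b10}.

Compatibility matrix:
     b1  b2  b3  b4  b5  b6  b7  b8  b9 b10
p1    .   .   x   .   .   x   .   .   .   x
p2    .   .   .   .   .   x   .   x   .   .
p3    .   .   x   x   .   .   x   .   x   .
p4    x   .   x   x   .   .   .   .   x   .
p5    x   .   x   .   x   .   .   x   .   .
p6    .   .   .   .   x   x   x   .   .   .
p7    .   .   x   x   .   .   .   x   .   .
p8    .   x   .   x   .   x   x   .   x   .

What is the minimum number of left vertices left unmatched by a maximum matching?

A valid assignment of size 8: p1-b10, p2-b6, p3-b3, p4-b4, p5-b1, p6-b5, p7-b8, p8-b7.
All 8 left vertices are matched, so no larger matching exists.
That matches 8 of the 8, leaving 0 unmatched; no matching can do better.

0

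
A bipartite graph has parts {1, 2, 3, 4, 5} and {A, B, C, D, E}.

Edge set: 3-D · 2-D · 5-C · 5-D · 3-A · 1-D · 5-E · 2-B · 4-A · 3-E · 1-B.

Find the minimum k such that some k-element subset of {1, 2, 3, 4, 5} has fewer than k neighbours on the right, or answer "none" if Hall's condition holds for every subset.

A matching saturating every left vertex exists, for instance 1→D, 2→B, 3→E, 4→A, 5→C.
By Hall's marriage theorem, this means |N(S)| ≥ |S| for every subset S, so no violating subset exists.

none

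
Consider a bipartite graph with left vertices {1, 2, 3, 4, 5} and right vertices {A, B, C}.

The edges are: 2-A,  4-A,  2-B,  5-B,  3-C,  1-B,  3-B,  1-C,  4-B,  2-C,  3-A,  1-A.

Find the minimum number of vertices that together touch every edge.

3

{A, B, C} is a vertex cover of size 3: every edge has an endpoint in this set.
No smaller cover exists because 1–A, 2–C, 3–B is a matching of size 3, and a cover must include an endpoint of each of these disjoint edges (König's theorem).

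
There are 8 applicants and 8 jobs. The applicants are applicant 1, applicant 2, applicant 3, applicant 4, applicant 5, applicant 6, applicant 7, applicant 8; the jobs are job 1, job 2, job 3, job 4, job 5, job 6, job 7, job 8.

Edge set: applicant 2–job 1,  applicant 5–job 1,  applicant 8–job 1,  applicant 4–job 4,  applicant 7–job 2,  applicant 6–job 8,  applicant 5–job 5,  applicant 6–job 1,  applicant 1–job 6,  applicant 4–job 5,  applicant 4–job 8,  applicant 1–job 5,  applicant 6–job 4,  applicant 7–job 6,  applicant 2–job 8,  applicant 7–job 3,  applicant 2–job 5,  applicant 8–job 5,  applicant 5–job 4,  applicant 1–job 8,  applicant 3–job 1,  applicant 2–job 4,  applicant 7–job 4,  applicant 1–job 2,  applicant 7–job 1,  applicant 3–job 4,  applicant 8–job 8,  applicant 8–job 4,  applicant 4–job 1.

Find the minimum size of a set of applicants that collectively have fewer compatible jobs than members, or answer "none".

Take S = {applicant 2, applicant 3, applicant 4, applicant 5, applicant 6}. Its neighbourhood is {job 1, job 4, job 5, job 8}, so |N(S)| = 4 < |S| = 5.
Every subset of size less than 5 has at least as many neighbours as members, so 5 is the minimum.

5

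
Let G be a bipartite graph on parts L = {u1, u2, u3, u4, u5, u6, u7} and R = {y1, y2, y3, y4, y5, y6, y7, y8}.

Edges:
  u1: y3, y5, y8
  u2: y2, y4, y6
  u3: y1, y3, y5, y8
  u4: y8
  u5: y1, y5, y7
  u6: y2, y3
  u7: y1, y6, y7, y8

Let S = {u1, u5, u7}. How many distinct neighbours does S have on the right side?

The union of neighbours of {u1, u5, u7} is {y1, y3, y5, y6, y7, y8}, which has 6 elements.
Since |N(S)| = 6 ≥ |S| = 3, Hall's condition holds for this subset.

6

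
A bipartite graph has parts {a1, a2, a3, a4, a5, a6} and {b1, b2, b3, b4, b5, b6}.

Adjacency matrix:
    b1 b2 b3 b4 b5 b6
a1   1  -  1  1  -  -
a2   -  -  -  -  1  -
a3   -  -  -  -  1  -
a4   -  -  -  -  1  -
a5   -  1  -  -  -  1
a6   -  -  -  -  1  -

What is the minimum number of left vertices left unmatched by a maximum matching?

A valid assignment of size 3: a1–b3, a2–b5, a5–b6.
The set {a2, a3, a4, a6} has only 1 neighbour ({b5}), so by Hall's theorem at most 3 of the 6 left vertices can be matched.
That matches 3 of the 6, leaving 3 unmatched; no matching can do better.

3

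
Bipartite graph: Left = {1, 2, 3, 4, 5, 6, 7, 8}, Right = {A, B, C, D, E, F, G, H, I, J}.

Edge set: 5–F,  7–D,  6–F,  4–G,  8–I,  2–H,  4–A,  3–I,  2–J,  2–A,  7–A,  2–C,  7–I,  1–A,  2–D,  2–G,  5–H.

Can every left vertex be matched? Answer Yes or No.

No

The set {3, 8} has only 1 neighbour ({I}), so by Hall's theorem at most 7 of the 8 left vertices can be matched.
Hence no matching covers every left vertex.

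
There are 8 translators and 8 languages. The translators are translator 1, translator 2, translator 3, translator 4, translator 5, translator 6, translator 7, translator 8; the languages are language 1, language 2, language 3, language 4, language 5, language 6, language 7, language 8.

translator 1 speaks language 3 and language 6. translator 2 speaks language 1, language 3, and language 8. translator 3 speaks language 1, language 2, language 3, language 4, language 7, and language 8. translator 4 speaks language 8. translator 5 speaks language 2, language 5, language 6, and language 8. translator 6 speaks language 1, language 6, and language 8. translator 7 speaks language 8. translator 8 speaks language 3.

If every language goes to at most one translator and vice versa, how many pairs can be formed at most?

A valid assignment of size 6: translator 1→language 3, translator 2→language 1, translator 3→language 7, translator 4→language 8, translator 5→language 2, translator 6→language 6.
The set {translator 1, translator 2, translator 4, translator 6, translator 7, translator 8} has only 4 neighbours ({language 1, language 3, language 6, language 8}), so by Hall's theorem at most 6 of the 8 translators can be matched.

6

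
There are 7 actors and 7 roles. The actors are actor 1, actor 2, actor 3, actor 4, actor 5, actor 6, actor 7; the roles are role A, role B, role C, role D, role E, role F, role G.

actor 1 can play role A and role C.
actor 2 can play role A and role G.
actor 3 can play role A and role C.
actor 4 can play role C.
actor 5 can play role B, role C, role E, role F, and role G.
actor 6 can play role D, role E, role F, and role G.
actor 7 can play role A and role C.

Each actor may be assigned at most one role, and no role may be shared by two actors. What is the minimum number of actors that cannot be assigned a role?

One maximum matching: actor 1–role C, actor 2–role G, actor 3–role A, actor 5–role F, actor 6–role D.
The set {actor 1, actor 3, actor 4, actor 7} has only 2 neighbours ({role A, role C}), so by Hall's theorem at most 5 of the 7 actors can be matched.
That matches 5 of the 7, leaving 2 unmatched; no matching can do better.

2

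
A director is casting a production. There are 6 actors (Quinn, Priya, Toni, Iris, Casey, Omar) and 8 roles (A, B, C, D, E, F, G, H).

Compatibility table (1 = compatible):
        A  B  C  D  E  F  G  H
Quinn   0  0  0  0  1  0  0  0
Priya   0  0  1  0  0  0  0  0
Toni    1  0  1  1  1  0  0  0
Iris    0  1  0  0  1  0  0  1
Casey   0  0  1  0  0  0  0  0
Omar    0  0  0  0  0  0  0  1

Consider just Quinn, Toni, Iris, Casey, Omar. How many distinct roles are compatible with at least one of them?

6

The union of neighbours of {Quinn, Toni, Iris, Casey, Omar} is {A, B, C, D, E, H}, which has 6 elements.
Since |N(S)| = 6 ≥ |S| = 5, Hall's condition holds for this subset.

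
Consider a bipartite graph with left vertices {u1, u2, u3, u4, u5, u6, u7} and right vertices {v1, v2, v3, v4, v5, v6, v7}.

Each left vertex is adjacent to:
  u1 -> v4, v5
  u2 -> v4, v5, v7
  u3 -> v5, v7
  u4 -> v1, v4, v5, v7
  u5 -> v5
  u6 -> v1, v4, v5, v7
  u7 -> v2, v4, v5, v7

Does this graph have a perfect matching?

No

The set {u1, u2, u3, u4, u5, u6} has only 4 neighbours ({v1, v4, v5, v7}), so by Hall's theorem at most 5 of the 7 left vertices can be matched.
Hence no matching covers every left vertex.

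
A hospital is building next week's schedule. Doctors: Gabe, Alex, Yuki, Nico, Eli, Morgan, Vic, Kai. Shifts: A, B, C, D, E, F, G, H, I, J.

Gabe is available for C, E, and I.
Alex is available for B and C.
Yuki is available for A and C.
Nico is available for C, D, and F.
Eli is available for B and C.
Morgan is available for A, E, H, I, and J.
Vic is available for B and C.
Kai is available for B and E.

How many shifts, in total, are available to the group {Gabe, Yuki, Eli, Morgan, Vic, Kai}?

The union of neighbours of {Gabe, Yuki, Eli, Morgan, Vic, Kai} is {A, B, C, E, H, I, J}, which has 7 elements.
Since |N(S)| = 7 ≥ |S| = 6, Hall's condition holds for this subset.

7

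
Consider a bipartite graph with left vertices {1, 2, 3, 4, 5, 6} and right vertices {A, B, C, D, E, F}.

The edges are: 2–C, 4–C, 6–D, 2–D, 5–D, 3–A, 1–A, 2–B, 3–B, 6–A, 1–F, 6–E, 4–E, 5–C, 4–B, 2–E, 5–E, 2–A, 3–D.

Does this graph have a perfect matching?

Yes

For example, pair 1→F, 2→A, 3→D, 4→B, 5→C, 6→E.
All 6 left vertices are covered.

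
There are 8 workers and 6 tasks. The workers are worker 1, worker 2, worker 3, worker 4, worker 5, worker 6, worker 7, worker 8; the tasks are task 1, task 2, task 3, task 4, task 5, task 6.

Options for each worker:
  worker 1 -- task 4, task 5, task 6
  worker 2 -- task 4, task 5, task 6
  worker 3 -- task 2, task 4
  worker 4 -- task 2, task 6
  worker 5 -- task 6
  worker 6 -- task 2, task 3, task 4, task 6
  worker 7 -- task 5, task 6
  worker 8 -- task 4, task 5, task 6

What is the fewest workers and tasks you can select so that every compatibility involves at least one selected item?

5

The 5 edges worker 1–task 5, worker 2–task 6, worker 3–task 4, worker 4–task 2, worker 6–task 3 form a matching, so any vertex cover needs at least 5 vertices (one per matched edge).
Conversely {worker 6, task 2, task 4, task 5, task 6} meets every edge and has exactly 5 vertices, so 5 is optimal.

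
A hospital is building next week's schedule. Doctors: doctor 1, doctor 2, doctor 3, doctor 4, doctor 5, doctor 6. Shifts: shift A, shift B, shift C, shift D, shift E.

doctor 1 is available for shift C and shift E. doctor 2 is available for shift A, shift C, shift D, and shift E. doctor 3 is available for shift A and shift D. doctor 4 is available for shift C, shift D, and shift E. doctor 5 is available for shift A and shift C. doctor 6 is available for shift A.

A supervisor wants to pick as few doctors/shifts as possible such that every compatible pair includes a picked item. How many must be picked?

4

A maximum matching has 4 edges (e.g. doctor 1–shift C, doctor 2–shift A, doctor 3–shift D, doctor 4–shift E).
By König's theorem the minimum vertex cover has the same size. One such cover is {shift A, shift C, shift D, shift E}.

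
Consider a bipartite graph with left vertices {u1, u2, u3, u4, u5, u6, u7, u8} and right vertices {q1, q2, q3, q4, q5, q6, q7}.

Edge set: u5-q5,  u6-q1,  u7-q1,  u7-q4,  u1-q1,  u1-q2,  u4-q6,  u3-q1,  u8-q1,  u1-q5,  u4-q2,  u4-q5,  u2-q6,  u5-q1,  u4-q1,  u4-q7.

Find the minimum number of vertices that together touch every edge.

6

A maximum matching has 6 edges (e.g. u1–q2, u2–q6, u3–q1, u4–q7, u5–q5, u7–q4).
By König's theorem the minimum vertex cover has the same size. One such cover is {u1, u2, u4, u5, u7, q1}.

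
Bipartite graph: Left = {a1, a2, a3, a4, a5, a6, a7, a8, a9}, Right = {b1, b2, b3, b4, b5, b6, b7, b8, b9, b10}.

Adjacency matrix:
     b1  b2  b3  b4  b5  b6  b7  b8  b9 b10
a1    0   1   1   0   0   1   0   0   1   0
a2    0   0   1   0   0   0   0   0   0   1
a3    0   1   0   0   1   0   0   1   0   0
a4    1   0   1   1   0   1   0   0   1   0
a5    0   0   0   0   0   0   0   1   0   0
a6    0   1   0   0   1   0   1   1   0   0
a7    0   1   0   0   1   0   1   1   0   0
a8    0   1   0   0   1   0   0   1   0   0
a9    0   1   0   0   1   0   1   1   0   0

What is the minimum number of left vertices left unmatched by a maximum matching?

2

One maximum matching: a1→b6, a2→b3, a3→b2, a4→b1, a5→b8, a6→b7, a7→b5.
The set {a3, a5, a6, a7, a8, a9} has only 4 neighbours ({b2, b5, b7, b8}), so by Hall's theorem at most 7 of the 9 left vertices can be matched.
That matches 7 of the 9, leaving 2 unmatched; no matching can do better.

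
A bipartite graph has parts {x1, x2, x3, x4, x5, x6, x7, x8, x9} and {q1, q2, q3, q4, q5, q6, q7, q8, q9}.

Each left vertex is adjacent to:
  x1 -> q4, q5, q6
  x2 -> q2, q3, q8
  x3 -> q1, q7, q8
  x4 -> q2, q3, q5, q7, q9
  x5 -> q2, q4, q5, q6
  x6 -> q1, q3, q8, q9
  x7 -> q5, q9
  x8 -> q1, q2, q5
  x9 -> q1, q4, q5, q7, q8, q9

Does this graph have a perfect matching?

A valid assignment of size 9: x1–q6, x2–q3, x3–q8, x4–q7, x5–q4, x6–q1, x7–q5, x8–q2, x9–q9.
All 9 left vertices are covered.

Yes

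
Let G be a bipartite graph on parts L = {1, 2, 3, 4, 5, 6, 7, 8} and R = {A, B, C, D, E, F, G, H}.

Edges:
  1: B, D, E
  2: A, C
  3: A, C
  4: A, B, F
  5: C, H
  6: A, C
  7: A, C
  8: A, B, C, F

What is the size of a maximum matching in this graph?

6

For example, pair 1→E, 2→A, 3→C, 4→F, 5→H, 8→B.
The set {2, 3, 6, 7} has only 2 neighbours ({A, C}), so by Hall's theorem at most 6 of the 8 left vertices can be matched.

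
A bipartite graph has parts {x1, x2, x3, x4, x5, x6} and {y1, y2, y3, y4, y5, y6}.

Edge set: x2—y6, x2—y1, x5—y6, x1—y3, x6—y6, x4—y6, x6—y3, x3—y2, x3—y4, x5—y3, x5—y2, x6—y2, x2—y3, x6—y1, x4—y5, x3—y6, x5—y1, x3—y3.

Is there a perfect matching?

A valid assignment of size 6: x1-y3, x2-y6, x3-y4, x4-y5, x5-y2, x6-y1.
All 6 left vertices are covered.

Yes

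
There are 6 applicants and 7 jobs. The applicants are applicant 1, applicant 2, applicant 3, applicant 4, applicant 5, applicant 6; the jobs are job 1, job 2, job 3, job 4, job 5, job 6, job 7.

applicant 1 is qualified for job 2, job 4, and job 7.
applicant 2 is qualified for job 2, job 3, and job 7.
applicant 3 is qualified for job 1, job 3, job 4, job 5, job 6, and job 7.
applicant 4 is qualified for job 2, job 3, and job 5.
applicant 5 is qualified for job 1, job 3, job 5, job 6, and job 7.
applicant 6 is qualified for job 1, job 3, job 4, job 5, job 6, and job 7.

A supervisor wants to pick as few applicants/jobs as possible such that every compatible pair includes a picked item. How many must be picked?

The 6 edges applicant 1–job 4, applicant 2–job 3, applicant 3–job 1, applicant 4–job 2, applicant 5–job 7, applicant 6–job 5 form a matching, so any vertex cover needs at least 6 vertices (one per matched edge).
Conversely {applicant 1, applicant 2, applicant 3, applicant 4, applicant 5, applicant 6} meets every edge and has exactly 6 vertices, so 6 is optimal.

6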